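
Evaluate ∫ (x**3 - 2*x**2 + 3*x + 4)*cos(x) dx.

x**3*sin(x) - 2*x**2*sin(x) + 3*x**2*cos(x) - 3*x*sin(x) - 4*x*cos(x) + 8*sin(x) - 3*cos(x) + C

Use integration by parts with u = x**3 - 2*x**2 + 3*x + 4, dv = cos(x) dx, so v = sin(x).
Apply parts 3 times (tabular method): alternate signs, differentiate u down to 0, integrate dv up.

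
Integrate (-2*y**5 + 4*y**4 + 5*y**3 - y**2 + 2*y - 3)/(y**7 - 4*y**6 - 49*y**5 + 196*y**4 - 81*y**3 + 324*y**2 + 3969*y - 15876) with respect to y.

Factor the denominator: (y - 7)*(y - 4)*(y - 3)*(y + 3)*(y + 7)*(y**2 + 9).
Partial-fraction decomposition: (98*y - 633)/(5220*(y**2 + 9)) + 3767/(32480*(y + 7)) - 73/(3360*(y + 3)) - 11/(1440*(y - 3)) + 13/(105*(y - 4)) - 22333/(97440*(y - 7)).
Integrate each term; A/(y−a) gives A·log|y−a|; the (By+D)/(y²+p²) term gives a log and an atan.

-22333*log(y - 7)/97440 + 13*log(y - 4)/105 - 11*log(y - 3)/1440 - 73*log(y + 3)/3360 + 3767*log(y + 7)/32480 + 49*log(y**2 + 9)/5220 - 211*atan(y/3)/5220 + C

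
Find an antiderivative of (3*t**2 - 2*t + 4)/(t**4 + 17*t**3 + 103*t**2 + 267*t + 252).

-265*log(t + 3)/16 + 20*log(t + 4) - 55*log(t + 7)/16 - 37/(4*t + 12) + C

Factor the denominator: (t + 3)**2*(t + 4)*(t + 7).
Partial-fraction decomposition: -55/(16*(t + 7)) + 20/(t + 4) - 265/(16*(t + 3)) + 37/(4*(t + 3)**2).
Integrate each term; A/(t−a) gives A·log|t−a|; A/(t−a)² gives −A/(t−a).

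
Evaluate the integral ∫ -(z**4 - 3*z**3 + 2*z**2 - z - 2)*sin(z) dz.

Use integration by parts with u = z**4 - 3*z**3 + 2*z**2 - z - 2, dv = -sin(z) dz, so v = cos(z).
Apply parts 4 times (tabular method): alternate signs, differentiate u down to 0, integrate dv up.

z**4*cos(z) - 4*z**3*sin(z) - 3*z**3*cos(z) + 9*z**2*sin(z) - 10*z**2*cos(z) + 20*z*sin(z) + 17*z*cos(z) - 17*sin(z) + 18*cos(z) + C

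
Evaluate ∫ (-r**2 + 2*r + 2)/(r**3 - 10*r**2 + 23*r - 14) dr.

-11*log(r - 7)/10 - 2*log(r - 2)/5 + log(r - 1)/2 + C

Factor the denominator: (r - 7)*(r - 2)*(r - 1).
Partial-fraction decomposition: 1/(2*(r - 1)) - 2/(5*(r - 2)) - 11/(10*(r - 7)).
Integrate each term: A/(r−a) contributes A·log|r−a|.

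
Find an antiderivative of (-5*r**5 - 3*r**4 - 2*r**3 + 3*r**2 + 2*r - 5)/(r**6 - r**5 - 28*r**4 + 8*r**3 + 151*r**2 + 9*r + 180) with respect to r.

-2945*log(r - 5)/624 + 53*log(r - 3)/30 + 521*log(r + 3)/240 - 215*log(r + 4)/51 - log(r**2 + 1)/884 - 58*atan(r)/1105 + C

Factor the denominator: (r - 5)*(r - 3)*(r + 3)*(r + 4)*(r**2 + 1).
Partial-fraction decomposition: -(5*r + 116)/(2210*(r**2 + 1)) - 215/(51*(r + 4)) + 521/(240*(r + 3)) + 53/(30*(r - 3)) - 2945/(624*(r - 5)).
Integrate each term; A/(r−a) gives A·log|r−a|; the (Br+D)/(r²+p²) term gives a log and an atan.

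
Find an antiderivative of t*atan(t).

Use integration by parts with u = arctan(t), dv = t dt.
Then du = 1/(t**2 + 1) dt.

t**2*atan(t)/2 - t/2 + atan(t)/2 + C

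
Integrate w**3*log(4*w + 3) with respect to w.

Use integration by parts with u = log(4*w + 3), dv = w**3 dw.
Then du = 4/(4*w + 3) dw and v = w**4/4.

w**4*log(4*w + 3)/4 - w**4/16 + w**3/16 - 9*w**2/128 + 27*w/256 - 81*log(4*w + 3)/1024 + C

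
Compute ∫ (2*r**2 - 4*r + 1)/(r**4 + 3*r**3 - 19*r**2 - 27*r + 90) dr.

7*log(r - 3)/48 - log(r - 2)/35 + 31*log(r + 3)/60 - 71*log(r + 5)/112 + C

Factor the denominator: (r - 3)*(r - 2)*(r + 3)*(r + 5).
Partial-fraction decomposition: -71/(112*(r + 5)) + 31/(60*(r + 3)) - 1/(35*(r - 2)) + 7/(48*(r - 3)).
Integrate each term: A/(r−a) contributes A·log|r−a|.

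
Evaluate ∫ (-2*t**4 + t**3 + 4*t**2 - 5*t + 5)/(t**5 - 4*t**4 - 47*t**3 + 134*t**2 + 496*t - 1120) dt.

-477*log(t - 7)/220 + 133*log(t - 4)/144 - 13*log(t - 2)/420 + 487*log(t + 4)/528 - 415*log(t + 5)/252 + C

Factor the denominator: (t - 7)*(t - 4)*(t - 2)*(t + 4)*(t + 5).
Partial-fraction decomposition: -415/(252*(t + 5)) + 487/(528*(t + 4)) - 13/(420*(t - 2)) + 133/(144*(t - 4)) - 477/(220*(t - 7)).
Integrate each term: A/(t−a) contributes A·log|t−a|.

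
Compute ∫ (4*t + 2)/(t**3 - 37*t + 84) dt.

Factor the denominator: (t - 4)*(t - 3)*(t + 7).
Partial-fraction decomposition: -13/(55*(t + 7)) - 7/(5*(t - 3)) + 18/(11*(t - 4)).
Integrate each term: A/(t−a) contributes A·log|t−a|.

18*log(t - 4)/11 - 7*log(t - 3)/5 - 13*log(t + 7)/55 + C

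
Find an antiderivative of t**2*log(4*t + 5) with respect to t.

t**3*log(4*t + 5)/3 - t**3/9 + 5*t**2/24 - 25*t/48 + 125*log(4*t + 5)/192 + C

Use integration by parts with u = log(4*t + 5), dv = t**2 dt.
Then du = 4/(4*t + 5) dt and v = t**3/3.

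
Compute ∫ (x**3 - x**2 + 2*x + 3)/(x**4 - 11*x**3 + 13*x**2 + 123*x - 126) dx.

Factor the denominator: (x - 7)*(x - 6)*(x - 1)*(x + 3).
Partial-fraction decomposition: 13/(120*(x + 3)) + 1/(24*(x - 1)) - 13/(3*(x - 6)) + 311/(60*(x - 7)).
Integrate each term: A/(x−a) contributes A·log|x−a|.

311*log(x - 7)/60 - 13*log(x - 6)/3 + log(x - 1)/24 + 13*log(x + 3)/120 + C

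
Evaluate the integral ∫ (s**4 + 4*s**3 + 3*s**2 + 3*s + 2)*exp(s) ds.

(s**4 + 3*s**2 - 3*s + 5)*exp(s) + C

Use integration by parts with u = s**4 + 4*s**3 + 3*s**2 + 3*s + 2, dv = exp(s) ds, so v = exp(s).
Apply parts 4 times (tabular method): alternate signs, differentiate u down to 0, integrate dv up.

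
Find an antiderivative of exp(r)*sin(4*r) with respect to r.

exp(r)*sin(4*r)/17 - 4*exp(r)*cos(4*r)/17 + C

Let I denote the integral. Integrate by parts with u = sin(4*r), dv = exp(r) dr, so v = exp(r): I = exp(r)*sin(4*r) − 4·∫ exp(r)*cos(4*r) dr.
Apply parts again with u = cos(4*r), dv = exp(r) dr: ∫ exp(r)*cos(4*r) dr = exp(r)*cos(4*r) + 4·I. Substituting back brings back I: I = exp(r)*sin(4*r) - 4*exp(r)*cos(4*r) − 16·I.
Solving for I: (1 + 16)·I equals the remaining terms, so I = (1/17)·(exp(r)*sin(4*r) - 4*exp(r)*cos(4*r)).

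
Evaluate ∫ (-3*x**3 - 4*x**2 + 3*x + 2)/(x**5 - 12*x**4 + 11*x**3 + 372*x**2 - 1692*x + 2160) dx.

-193*log(x - 6)/18 + 229*log(x - 5)/11 - 121*log(x - 4)/10 + 53*log(x - 3)/27 + 61*log(x + 6)/1485 + C

Factor the denominator: (x - 6)*(x - 5)*(x - 4)*(x - 3)*(x + 6).
Partial-fraction decomposition: 61/(1485*(x + 6)) + 53/(27*(x - 3)) - 121/(10*(x - 4)) + 229/(11*(x - 5)) - 193/(18*(x - 6)).
Integrate each term: A/(x−a) contributes A·log|x−a|.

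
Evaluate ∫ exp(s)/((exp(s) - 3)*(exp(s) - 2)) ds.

log(exp(s) - 3) - log(exp(s) - 2) + C

Let u = e^s, du = e^s ds.
The integral becomes ∫ du/((u-2)(u-3)); decompose into partial fractions.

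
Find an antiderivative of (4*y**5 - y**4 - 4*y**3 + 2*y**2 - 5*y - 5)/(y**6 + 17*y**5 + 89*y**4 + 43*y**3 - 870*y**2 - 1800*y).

Factor the denominator: y*(y - 3)*(y + 4)*(y + 5)**2*(y + 6).
Partial-fraction decomposition: 31439/(108*(y + 6)) - 68757/(320*(y + 5)) + 2511/(8*(y + 5)**2) - 4049/(56*(y + 4)) + 781/(12096*(y - 3)) + 1/(360*y).
Integrate each term; A/(y−a) gives A·log|y−a|; A/(y−a)² gives −A/(y−a).

log(y)/360 + 781*log(y - 3)/12096 - 4049*log(y + 4)/56 - 68757*log(y + 5)/320 + 31439*log(y + 6)/108 - 2511/(8*y + 40) + C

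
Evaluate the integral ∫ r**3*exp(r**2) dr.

Let u = r², du = 2r dr; rewrite as (1/2)∫ u^1·exp(1u) du.
Now integrate by parts 1 time.

(r**2 - 1)*exp(r**2)/2 + C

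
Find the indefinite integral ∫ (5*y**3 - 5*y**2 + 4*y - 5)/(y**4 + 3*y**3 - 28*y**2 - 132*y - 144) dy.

Factor the denominator: (y - 6)*(y + 2)*(y + 3)*(y + 4).
Partial-fraction decomposition: 421/(20*(y + 4)) - 197/(9*(y + 3)) + 73/(16*(y + 2)) + 919/(720*(y - 6)).
Integrate each term: A/(y−a) contributes A·log|y−a|.

919*log(y - 6)/720 + 73*log(y + 2)/16 - 197*log(y + 3)/9 + 421*log(y + 4)/20 + C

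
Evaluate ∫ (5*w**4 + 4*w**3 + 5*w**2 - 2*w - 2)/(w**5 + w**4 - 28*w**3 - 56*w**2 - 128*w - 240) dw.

Factor the denominator: (w - 6)*(w + 2)*(w + 5)*(w**2 + 4).
Partial-fraction decomposition: (81*w - 28)/(232*(w**2 + 4)) + 2758/(957*(w + 5)) - 35/(96*(w + 2)) + 751/(352*(w - 6)).
Integrate each term; A/(w−a) gives A·log|w−a|; the (Bw+D)/(w²+p²) term gives a log and an atan.

751*log(w - 6)/352 - 35*log(w + 2)/96 + 2758*log(w + 5)/957 + 81*log(w**2 + 4)/464 - 7*atan(w/2)/116 + C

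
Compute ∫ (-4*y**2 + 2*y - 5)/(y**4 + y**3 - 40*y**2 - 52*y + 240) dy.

Factor the denominator: (y - 6)*(y - 2)*(y + 4)*(y + 5).
Partial-fraction decomposition: 115/(77*(y + 5)) - 77/(60*(y + 4)) + 17/(168*(y - 2)) - 137/(440*(y - 6)).
Integrate each term: A/(y−a) contributes A·log|y−a|.

-137*log(y - 6)/440 + 17*log(y - 2)/168 - 77*log(y + 4)/60 + 115*log(y + 5)/77 + C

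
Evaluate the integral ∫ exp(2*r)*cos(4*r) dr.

exp(2*r)*sin(4*r)/5 + exp(2*r)*cos(4*r)/10 + C

Let I denote the integral. Integrate by parts with u = cos(4*r), dv = exp(2*r) dr, so v = exp(2*r)/2: I = exp(2*r)*cos(4*r)/2 + 2·∫ exp(2*r)*sin(4*r) dr.
Apply parts again with u = sin(4*r), dv = exp(2*r) dr: ∫ exp(2*r)*sin(4*r) dr = exp(2*r)*sin(4*r)/2 − 2·I. Substituting back brings back I: I = exp(2*r)*sin(4*r) + exp(2*r)*cos(4*r)/2 − 4·I.
Solving for I: (1 + 4)·I equals the remaining terms, so I = (1/5)·(exp(2*r)*sin(4*r) + exp(2*r)*cos(4*r)/2).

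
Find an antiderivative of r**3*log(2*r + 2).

Use integration by parts with u = log(2*r + 2), dv = r**3 dr.
Then du = 2/(2*r + 2) dr and v = r**4/4.

r**4*log(2*r + 2)/4 - r**4/16 + r**3/12 - r**2/8 + r/4 - log(r + 1)/4 + C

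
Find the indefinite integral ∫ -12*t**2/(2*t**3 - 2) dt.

-2*log(2*t**3 - 2) + C

Let u = 2*t**3 - 2, so du = (6*t**2) dt.
Rewriting, the integral becomes -2·∫ 1/u du = -2·log(u).
Substituting back, u = 2*t**3 - 2.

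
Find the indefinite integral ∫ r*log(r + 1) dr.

Use integration by parts with u = log(r + 1), dv = r dr.
Then du = 1/(r + 1) dr and v = r**2/2.

r**2*log(r + 1)/2 - r**2/4 + r/2 - log(r + 1)/2 + C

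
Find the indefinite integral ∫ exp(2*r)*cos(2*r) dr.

exp(2*r)*sin(2*r)/4 + exp(2*r)*cos(2*r)/4 + C

Let I denote the integral. Integrate by parts with u = cos(2*r), dv = exp(2*r) dr, so v = exp(2*r)/2: I = exp(2*r)*cos(2*r)/2 + ∫ exp(2*r)*sin(2*r) dr.
Apply parts again with u = sin(2*r), dv = exp(2*r) dr: ∫ exp(2*r)*sin(2*r) dr = exp(2*r)*sin(2*r)/2 − I. Substituting back brings back I: I = exp(2*r)*sin(2*r)/2 + exp(2*r)*cos(2*r)/2 − I.
Solving for I: (1 + 1)·I equals the remaining terms, so I = (1/2)·(exp(2*r)*sin(2*r)/2 + exp(2*r)*cos(2*r)/2).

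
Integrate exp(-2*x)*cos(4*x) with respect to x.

exp(-2*x)*sin(4*x)/5 - exp(-2*x)*cos(4*x)/10 + C

Let I denote the integral. Integrate by parts with u = cos(4*x), dv = exp(-2*x) dx, so v = -exp(-2*x)/2: I = -exp(-2*x)*cos(4*x)/2 − 2·∫ exp(-2*x)*sin(4*x) dx.
Apply parts again with u = sin(4*x), dv = exp(-2*x) dx: ∫ exp(-2*x)*sin(4*x) dx = -exp(-2*x)*sin(4*x)/2 + 2·I. Substituting back brings back I: I = exp(-2*x)*sin(4*x) - exp(-2*x)*cos(4*x)/2 − 4·I.
Solving for I: (1 + 4)·I equals the remaining terms, so I = (1/5)·(exp(-2*x)*sin(4*x) - exp(-2*x)*cos(4*x)/2).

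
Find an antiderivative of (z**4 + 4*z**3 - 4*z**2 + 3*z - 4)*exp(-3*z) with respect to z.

Use integration by parts with u = z**4 + 4*z**3 - 4*z**2 + 3*z - 4, dv = exp(-3*z) dz, so v = -exp(-3*z)/3.
Apply parts 4 times (tabular method): alternate signs, differentiate u down to 0, integrate dv up.

(-27*z**4 - 144*z**3 - 36*z**2 - 105*z + 73)*exp(-3*z)/81 + C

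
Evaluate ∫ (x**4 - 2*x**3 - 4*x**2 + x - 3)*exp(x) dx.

(x**4 - 6*x**3 + 14*x**2 - 27*x + 24)*exp(x) + C

Use integration by parts with u = x**4 - 2*x**3 - 4*x**2 + x - 3, dv = exp(x) dx, so v = exp(x).
Apply parts 4 times (tabular method): alternate signs, differentiate u down to 0, integrate dv up.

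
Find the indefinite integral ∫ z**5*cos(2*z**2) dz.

z**4*sin(2*z**2)/4 + z**2*cos(2*z**2)/4 - sin(2*z**2)/8 + C

Let u = z², du = 2z dz; rewrite as (1/2)∫ u^2·cos(2u) du.
Now integrate by parts 2 times.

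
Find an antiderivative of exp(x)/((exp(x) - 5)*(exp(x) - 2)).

Let u = e^x, du = e^x dx.
The integral becomes ∫ du/((u-5)(u-2)); decompose into partial fractions.

log(exp(x) - 5)/3 - log(exp(x) - 2)/3 + C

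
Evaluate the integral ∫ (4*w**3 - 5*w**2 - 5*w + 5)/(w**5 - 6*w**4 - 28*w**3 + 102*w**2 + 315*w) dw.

log(w)/63 + 1097*log(w - 7)/1400 - 71*log(w - 5)/128 - 7049*log(w + 3)/28800 - 133/(240*w + 720) + C

Factor the denominator: w*(w - 7)*(w - 5)*(w + 3)**2.
Partial-fraction decomposition: -7049/(28800*(w + 3)) + 133/(240*(w + 3)**2) - 71/(128*(w - 5)) + 1097/(1400*(w - 7)) + 1/(63*w).
Integrate each term; A/(w−a) gives A·log|w−a|; A/(w−a)² gives −A/(w−a).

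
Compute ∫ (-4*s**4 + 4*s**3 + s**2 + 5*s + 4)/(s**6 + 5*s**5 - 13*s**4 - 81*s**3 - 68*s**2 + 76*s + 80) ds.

-182*log(s - 4)/1215 - 5*log(s - 1)/162 - log(s + 1)/5 - 94*log(s + 2)/81 + 749*log(s + 5)/486 - 49/(27*s + 54) + C

Factor the denominator: (s - 4)*(s - 1)*(s + 1)*(s + 2)**2*(s + 5).
Partial-fraction decomposition: 749/(486*(s + 5)) - 94/(81*(s + 2)) + 49/(27*(s + 2)**2) - 1/(5*(s + 1)) - 5/(162*(s - 1)) - 182/(1215*(s - 4)).
Integrate each term; A/(s−a) gives A·log|s−a|; A/(s−a)² gives −A/(s−a).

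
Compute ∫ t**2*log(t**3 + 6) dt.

Let u = t**3 + 6, so du = (3*t**2) dt.
The integral becomes (1/3)·∫ log(u) du; integrate by parts with u′=log(u), dv′=du.

t**3*log(t**3 + 6)/3 - t**3/3 + 2*log(t**3 + 6) + C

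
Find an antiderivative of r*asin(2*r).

r**2*asin(2*r)/2 + r*sqrt(-4*r**2 + 1)/8 - asin(2*r)/16 + C

Use integration by parts with u = arcsin(2*r), dv = r dr.
Then du = 2/sqrt(-4*r**2 + 1) dr.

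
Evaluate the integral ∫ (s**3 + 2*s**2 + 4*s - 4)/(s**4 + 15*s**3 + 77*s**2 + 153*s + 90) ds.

Factor the denominator: (s + 1)*(s + 3)*(s + 5)*(s + 6).
Partial-fraction decomposition: 172/(15*(s + 6)) - 99/(8*(s + 5)) + 25/(12*(s + 3)) - 7/(40*(s + 1)).
Integrate each term: A/(s−a) contributes A·log|s−a|.

-7*log(s + 1)/40 + 25*log(s + 3)/12 - 99*log(s + 5)/8 + 172*log(s + 6)/15 + C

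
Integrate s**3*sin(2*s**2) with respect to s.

Let u = s², du = 2s ds; rewrite as (1/2)∫ u^1·sin(2u) du.
Now integrate by parts 1 time.

-s**2*cos(2*s**2)/4 + sin(2*s**2)/8 + C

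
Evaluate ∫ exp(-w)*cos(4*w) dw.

4*exp(-w)*sin(4*w)/17 - exp(-w)*cos(4*w)/17 + C

Let I denote the integral. Integrate by parts with u = cos(4*w), dv = exp(-w) dw, so v = -exp(-w): I = -exp(-w)*cos(4*w) − 4·∫ exp(-w)*sin(4*w) dw.
Apply parts again with u = sin(4*w), dv = exp(-w) dw: ∫ exp(-w)*sin(4*w) dw = -exp(-w)*sin(4*w) + 4·I. Substituting back brings back I: I = 4*exp(-w)*sin(4*w) - exp(-w)*cos(4*w) − 16·I.
Solving for I: (1 + 16)·I equals the remaining terms, so I = (1/17)·(4*exp(-w)*sin(4*w) - exp(-w)*cos(4*w)).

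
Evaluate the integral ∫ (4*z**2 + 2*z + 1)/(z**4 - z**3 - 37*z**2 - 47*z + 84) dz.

Factor the denominator: (z - 7)*(z - 1)*(z + 3)*(z + 4).
Partial-fraction decomposition: -57/(55*(z + 4)) + 31/(40*(z + 3)) - 7/(120*(z - 1)) + 211/(660*(z - 7)).
Integrate each term: A/(z−a) contributes A·log|z−a|.

211*log(z - 7)/660 - 7*log(z - 1)/120 + 31*log(z + 3)/40 - 57*log(z + 4)/55 + C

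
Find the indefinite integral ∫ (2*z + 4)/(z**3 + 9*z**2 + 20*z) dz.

Factor the denominator: z*(z + 4)*(z + 5).
Partial-fraction decomposition: -6/(5*(z + 5)) + 1/(z + 4) + 1/(5*z).
Integrate each term: A/(z−a) contributes A·log|z−a|.

log(z)/5 + log(z + 4) - 6*log(z + 5)/5 + C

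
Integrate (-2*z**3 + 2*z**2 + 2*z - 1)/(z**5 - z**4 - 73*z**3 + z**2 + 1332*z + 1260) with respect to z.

-575*log(z - 7)/1248 + 349*log(z - 6)/924 + log(z + 1)/1120 - 289*log(z + 5)/528 + 491*log(z + 6)/780 + C

Factor the denominator: (z - 7)*(z - 6)*(z + 1)*(z + 5)*(z + 6).
Partial-fraction decomposition: 491/(780*(z + 6)) - 289/(528*(z + 5)) + 1/(1120*(z + 1)) + 349/(924*(z - 6)) - 575/(1248*(z - 7)).
Integrate each term: A/(z−a) contributes A·log|z−a|.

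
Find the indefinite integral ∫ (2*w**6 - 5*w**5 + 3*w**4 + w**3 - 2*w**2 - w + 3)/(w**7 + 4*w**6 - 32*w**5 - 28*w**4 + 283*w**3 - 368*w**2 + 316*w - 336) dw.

99*log(w - 3)/140 - 7351*log(w - 2)/24300 - 823*log(w + 4)/756 + 65221*log(w + 7)/24300 - atan(w)/50 + 17/(270*w - 540) + C

Factor the denominator: (w - 3)*(w - 2)**2*(w + 4)*(w + 7)*(w**2 + 1).
Partial-fraction decomposition: -1/(50*(w**2 + 1)) + 65221/(24300*(w + 7)) - 823/(756*(w + 4)) - 7351/(24300*(w - 2)) - 17/(270*(w - 2)**2) + 99/(140*(w - 3)).
Integrate each term; A/(w−a) gives A·log|w−a|; the (Bw+D)/(w²+p²) term gives a log and an atan.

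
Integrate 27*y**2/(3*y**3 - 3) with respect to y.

Let u = 3*y**3 - 3, so du = (9*y**2) dy.
Rewriting, the integral becomes 3·∫ 1/u du = 3·log(u).
Substituting back, u = 3*y**3 - 3.

3*log(3*y**3 - 3) + C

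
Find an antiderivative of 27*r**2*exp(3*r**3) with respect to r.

3*exp(3*r**3) + C

Let u = 3*r**3, so du = (9*r**2) dr.
Rewriting, the integral becomes 3·∫ e^u du = 3·e^u.
Substituting back, u = 3*r**3.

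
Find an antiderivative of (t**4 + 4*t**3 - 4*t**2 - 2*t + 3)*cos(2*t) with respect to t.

t**4*sin(2*t)/2 + 2*t**3*sin(2*t) + t**3*cos(2*t) - 7*t**2*sin(2*t)/2 + 3*t**2*cos(2*t) - 4*t*sin(2*t) - 7*t*cos(2*t)/2 + 13*sin(2*t)/4 - 2*cos(2*t) + C

Use integration by parts with u = t**4 + 4*t**3 - 4*t**2 - 2*t + 3, dv = cos(2*t) dt, so v = sin(2*t)/2.
Apply parts 4 times (tabular method): alternate signs, differentiate u down to 0, integrate dv up.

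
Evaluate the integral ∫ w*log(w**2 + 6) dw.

w**2*log(w**2 + 6)/2 - w**2/2 + 3*log(w**2 + 6) + C

Let u = w**2 + 6, so du = (2*w) dw.
The integral becomes (1/2)·∫ log(u) du; integrate by parts with u′=log(u), dv′=du.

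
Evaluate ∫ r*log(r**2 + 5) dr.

Let u = r**2 + 5, so du = (2*r) dr.
The integral becomes (1/2)·∫ log(u) du; integrate by parts with u′=log(u), dv′=du.

r**2*log(r**2 + 5)/2 - r**2/2 + 5*log(r**2 + 5)/2 + C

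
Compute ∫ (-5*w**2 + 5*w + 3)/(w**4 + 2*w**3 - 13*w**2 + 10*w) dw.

3*log(w)/10 + 7*log(w + 5)/10 - log(w**2 - 3*w + 2)/2 + C

Factor the denominator: w*(w - 2)*(w - 1)*(w + 5).
Partial-fraction decomposition: 7/(10*(w + 5)) - 1/(2*(w - 1)) - 1/(2*(w - 2)) + 3/(10*w).
Integrate each term: A/(w−a) contributes A·log|w−a|.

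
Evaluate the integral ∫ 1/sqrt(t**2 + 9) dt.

log(t + sqrt(t**2 + 9)) + C

Substitute t = 3·tan(θ), so dt = 3·sec(θ)^2 dθ and the radical becomes sqrt(t**2 + 9) = 3·sec(θ) by the Pythagorean identity.
Integrate the resulting trig expression in θ, then back-substitute tan(θ) = t/3, sec(θ) = sqrt(t**2 + 9)/3 (absorbing any constant into C).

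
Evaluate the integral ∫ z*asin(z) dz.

Use integration by parts with u = arcsin(z), dv = z dz.
Then du = 1/sqrt(-z**2 + 1) dz.

z**2*asin(z)/2 + z*sqrt(-z**2 + 1)/4 - asin(z)/4 + C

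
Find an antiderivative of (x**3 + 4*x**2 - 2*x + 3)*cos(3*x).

Use integration by parts with u = x**3 + 4*x**2 - 2*x + 3, dv = cos(3*x) dx, so v = sin(3*x)/3.
Apply parts 3 times (tabular method): alternate signs, differentiate u down to 0, integrate dv up.

x**3*sin(3*x)/3 + 4*x**2*sin(3*x)/3 + x**2*cos(3*x)/3 - 8*x*sin(3*x)/9 + 8*x*cos(3*x)/9 + 19*sin(3*x)/27 - 8*cos(3*x)/27 + C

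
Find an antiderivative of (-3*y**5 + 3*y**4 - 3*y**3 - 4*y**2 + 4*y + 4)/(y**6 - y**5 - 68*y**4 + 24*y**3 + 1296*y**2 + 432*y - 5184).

Factor the denominator: (y - 6)**2*(y - 2)*(y + 3)*(y + 4)*(y + 6).
Partial-fraction decomposition: -6925/(1728*(y + 6)) + 989/(300*(y + 4)) - 1009/(1215*(y + 3)) - 19/(960*(y - 2)) - 139861/(97200*(y - 6)) - 5051/(1080*(y - 6)**2).
Integrate each term; A/(y−a) gives A·log|y−a|; A/(y−a)² gives −A/(y−a).

-139861*log(y - 6)/97200 - 19*log(y - 2)/960 - 1009*log(y + 3)/1215 + 989*log(y + 4)/300 - 6925*log(y + 6)/1728 + 5051/(1080*y - 6480) + C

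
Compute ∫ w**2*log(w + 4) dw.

w**3*log(w + 4)/3 - w**3/9 + 2*w**2/3 - 16*w/3 + 64*log(w + 4)/3 + C

Use integration by parts with u = log(w + 4), dv = w**2 dw.
Then du = 1/(w + 4) dw and v = w**3/3.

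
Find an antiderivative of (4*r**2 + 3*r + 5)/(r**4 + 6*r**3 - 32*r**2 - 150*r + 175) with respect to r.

log(r - 5)/4 - log(r - 1)/16 + 3*log(r + 5)/4 - 15*log(r + 7)/16 + C

Factor the denominator: (r - 5)*(r - 1)*(r + 5)*(r + 7).
Partial-fraction decomposition: -15/(16*(r + 7)) + 3/(4*(r + 5)) - 1/(16*(r - 1)) + 1/(4*(r - 5)).
Integrate each term: A/(r−a) contributes A·log|r−a|.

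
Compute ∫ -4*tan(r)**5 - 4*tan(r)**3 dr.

-tan(r)**4 + C

Let u = tan(r), so du = (tan(r)**2 + 1) dr.
Rewriting, the integral becomes -4·∫ u^3 du = -4·u^4/4.
Substituting back, u = tan(r).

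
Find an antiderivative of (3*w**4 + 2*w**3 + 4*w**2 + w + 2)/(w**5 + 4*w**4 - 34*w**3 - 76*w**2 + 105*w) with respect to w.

2*log(w)/105 + 93*log(w - 5)/80 - 3*log(w - 1)/32 - 7*log(w + 3)/12 + 559*log(w + 7)/224 + C

Factor the denominator: w*(w - 5)*(w - 1)*(w + 3)*(w + 7).
Partial-fraction decomposition: 559/(224*(w + 7)) - 7/(12*(w + 3)) - 3/(32*(w - 1)) + 93/(80*(w - 5)) + 2/(105*w).
Integrate each term: A/(w−a) contributes A·log|w−a|.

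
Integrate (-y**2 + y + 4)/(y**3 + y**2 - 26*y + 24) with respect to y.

Factor the denominator: (y - 4)*(y - 1)*(y + 6).
Partial-fraction decomposition: -19/(35*(y + 6)) - 4/(21*(y - 1)) - 4/(15*(y - 4)).
Integrate each term: A/(y−a) contributes A·log|y−a|.

-4*log(y - 4)/15 - 4*log(y - 1)/21 - 19*log(y + 6)/35 + C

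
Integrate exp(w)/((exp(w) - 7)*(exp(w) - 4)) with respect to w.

log(exp(w) - 7)/3 - log(exp(w) - 4)/3 + C

Let u = e^w, du = e^w dw.
The integral becomes ∫ du/((u-7)(u-4)); decompose into partial fractions.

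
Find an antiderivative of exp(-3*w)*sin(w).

-3*exp(-3*w)*sin(w)/10 - exp(-3*w)*cos(w)/10 + C

Let I denote the integral. Integrate by parts with u = sin(w), dv = exp(-3*w) dw, so v = -exp(-3*w)/3: I = -exp(-3*w)*sin(w)/3 + (1/3)·∫ exp(-3*w)*cos(w) dw.
Apply parts again with u = cos(w), dv = exp(-3*w) dw: ∫ exp(-3*w)*cos(w) dw = -exp(-3*w)*cos(w)/3 − (1/3)·I. Substituting back brings back I: I = -exp(-3*w)*sin(w)/3 - exp(-3*w)*cos(w)/9 − (1/9)·I.
Solving for I: (1 + 1/9)·I equals the remaining terms, so I = (9/10)·(-exp(-3*w)*sin(w)/3 - exp(-3*w)*cos(w)/9).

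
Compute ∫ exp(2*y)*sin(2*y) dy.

Let I denote the integral. Integrate by parts with u = sin(2*y), dv = exp(2*y) dy, so v = exp(2*y)/2: I = exp(2*y)*sin(2*y)/2 − ∫ exp(2*y)*cos(2*y) dy.
Apply parts again with u = cos(2*y), dv = exp(2*y) dy: ∫ exp(2*y)*cos(2*y) dy = exp(2*y)*cos(2*y)/2 + I. Substituting back brings back I: I = exp(2*y)*sin(2*y)/2 - exp(2*y)*cos(2*y)/2 − I.
Solving for I: (1 + 1)·I equals the remaining terms, so I = (1/2)·(exp(2*y)*sin(2*y)/2 - exp(2*y)*cos(2*y)/2).

exp(2*y)*sin(2*y)/4 - exp(2*y)*cos(2*y)/4 + C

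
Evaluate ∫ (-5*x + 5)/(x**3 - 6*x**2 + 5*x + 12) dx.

-3*log(x - 4) + 5*log(x - 3)/2 + log(x + 1)/2 + C

Factor the denominator: (x - 4)*(x - 3)*(x + 1).
Partial-fraction decomposition: 1/(2*(x + 1)) + 5/(2*(x - 3)) - 3/(x - 4).
Integrate each term: A/(x−a) contributes A·log|x−a|.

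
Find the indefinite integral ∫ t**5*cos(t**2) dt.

t**4*sin(t**2)/2 + t**2*cos(t**2) - sin(t**2) + C

Let u = t², du = 2t dt; rewrite as (1/2)∫ u^2·cos(1u) du.
Now integrate by parts 2 times.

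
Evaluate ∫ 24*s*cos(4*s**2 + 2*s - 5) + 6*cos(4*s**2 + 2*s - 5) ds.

Let u = 4*s**2 + 2*s - 5, so du = (8*s + 2) ds.
Rewriting, the integral becomes 3·∫ cos(u) du = 3·sin(u).
Substituting back, u = 4*s**2 + 2*s - 5.

3*sin(4*s**2 + 2*s - 5) + C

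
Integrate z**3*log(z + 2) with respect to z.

Use integration by parts with u = log(z + 2), dv = z**3 dz.
Then du = 1/(z + 2) dz and v = z**4/4.

z**4*log(z + 2)/4 - z**4/16 + z**3/6 - z**2/2 + 2*z - 4*log(z + 2) + C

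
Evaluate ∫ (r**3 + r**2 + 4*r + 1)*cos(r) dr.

Use integration by parts with u = r**3 + r**2 + 4*r + 1, dv = cos(r) dr, so v = sin(r).
Apply parts 3 times (tabular method): alternate signs, differentiate u down to 0, integrate dv up.

r**3*sin(r) + r**2*sin(r) + 3*r**2*cos(r) - 2*r*sin(r) + 2*r*cos(r) - sin(r) - 2*cos(r) + C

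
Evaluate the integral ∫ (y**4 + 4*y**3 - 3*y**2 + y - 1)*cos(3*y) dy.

Use integration by parts with u = y**4 + 4*y**3 - 3*y**2 + y - 1, dv = cos(3*y) dy, so v = sin(3*y)/3.
Apply parts 4 times (tabular method): alternate signs, differentiate u down to 0, integrate dv up.

y**4*sin(3*y)/3 + 4*y**3*sin(3*y)/3 + 4*y**3*cos(3*y)/9 - 13*y**2*sin(3*y)/9 + 4*y**2*cos(3*y)/3 - 5*y*sin(3*y)/9 - 26*y*cos(3*y)/27 - sin(3*y)/81 - 5*cos(3*y)/27 + C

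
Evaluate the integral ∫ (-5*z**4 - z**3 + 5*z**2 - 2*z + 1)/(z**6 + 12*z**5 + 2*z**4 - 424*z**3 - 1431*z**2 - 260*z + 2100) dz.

Factor the denominator: (z - 6)*(z - 1)*(z + 2)*(z + 5)**2*(z + 7).
Partial-fraction decomposition: 5701/(1040*(z + 7)) - 23239/(4356*(z + 5)) + 716/(99*(z + 5)**2) - 47/(1080*(z + 2)) + 1/(2160*(z - 1)) - 6527/(62920*(z - 6)).
Integrate each term; A/(z−a) gives A·log|z−a|; A/(z−a)² gives −A/(z−a).

-6527*log(z - 6)/62920 + log(z - 1)/2160 - 47*log(z + 2)/1080 - 23239*log(z + 5)/4356 + 5701*log(z + 7)/1040 - 716/(99*z + 495) + C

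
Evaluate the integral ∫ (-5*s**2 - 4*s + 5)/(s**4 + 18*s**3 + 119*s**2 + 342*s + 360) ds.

-14*log(s + 3)/3 + 59*log(s + 4)/2 - 50*log(s + 5) + 151*log(s + 6)/6 + C

Factor the denominator: (s + 3)*(s + 4)*(s + 5)*(s + 6).
Partial-fraction decomposition: 151/(6*(s + 6)) - 50/(s + 5) + 59/(2*(s + 4)) - 14/(3*(s + 3)).
Integrate each term: A/(s−a) contributes A·log|s−a|.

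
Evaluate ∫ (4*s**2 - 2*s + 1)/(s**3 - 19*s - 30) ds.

Factor the denominator: (s - 5)*(s + 2)*(s + 3).
Partial-fraction decomposition: 43/(8*(s + 3)) - 3/(s + 2) + 13/(8*(s - 5)).
Integrate each term: A/(s−a) contributes A·log|s−a|.

13*log(s - 5)/8 - 3*log(s + 2) + 43*log(s + 3)/8 + C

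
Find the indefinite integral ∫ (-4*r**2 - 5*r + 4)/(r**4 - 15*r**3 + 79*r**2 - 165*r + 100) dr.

Factor the denominator: (r - 5)**2*(r - 4)*(r - 1).
Partial-fraction decomposition: 5/(48*(r - 1)) - 80/(3*(r - 4)) + 425/(16*(r - 5)) - 121/(4*(r - 5)**2).
Integrate each term; A/(r−a) gives A·log|r−a|; A/(r−a)² gives −A/(r−a).

425*log(r - 5)/16 - 80*log(r - 4)/3 + 5*log(r - 1)/48 + 121/(4*r - 20) + C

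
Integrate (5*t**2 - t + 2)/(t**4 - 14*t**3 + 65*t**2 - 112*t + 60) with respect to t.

44*log(t - 6)/5 - 61*log(t - 5)/6 + 5*log(t - 2)/3 - 3*log(t - 1)/10 + C

Factor the denominator: (t - 6)*(t - 5)*(t - 2)*(t - 1).
Partial-fraction decomposition: -3/(10*(t - 1)) + 5/(3*(t - 2)) - 61/(6*(t - 5)) + 44/(5*(t - 6)).
Integrate each term: A/(t−a) contributes A·log|t−a|.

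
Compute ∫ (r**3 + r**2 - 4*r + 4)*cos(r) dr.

r**3*sin(r) + r**2*sin(r) + 3*r**2*cos(r) - 10*r*sin(r) + 2*r*cos(r) + 2*sin(r) - 10*cos(r) + C

Use integration by parts with u = r**3 + r**2 - 4*r + 4, dv = cos(r) dr, so v = sin(r).
Apply parts 3 times (tabular method): alternate signs, differentiate u down to 0, integrate dv up.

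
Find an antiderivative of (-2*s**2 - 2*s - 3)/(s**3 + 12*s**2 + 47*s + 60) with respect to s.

-15*log(s + 3)/2 + 27*log(s + 4) - 43*log(s + 5)/2 + C

Factor the denominator: (s + 3)*(s + 4)*(s + 5).
Partial-fraction decomposition: -43/(2*(s + 5)) + 27/(s + 4) - 15/(2*(s + 3)).
Integrate each term: A/(s−a) contributes A·log|s−a|.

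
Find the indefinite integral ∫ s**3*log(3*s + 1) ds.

s**4*log(3*s + 1)/4 - s**4/16 + s**3/36 - s**2/72 + s/108 - log(3*s + 1)/324 + C

Use integration by parts with u = log(3*s + 1), dv = s**3 ds.
Then du = 3/(3*s + 1) ds and v = s**4/4.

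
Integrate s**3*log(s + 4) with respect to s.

Use integration by parts with u = log(s + 4), dv = s**3 ds.
Then du = 1/(s + 4) ds and v = s**4/4.

s**4*log(s + 4)/4 - s**4/16 + s**3/3 - 2*s**2 + 16*s - 64*log(s + 4) + C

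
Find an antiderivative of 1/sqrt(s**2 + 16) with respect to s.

log(s + sqrt(s**2 + 16)) + C

Substitute s = 4·tan(θ), so ds = 4·sec(θ)^2 dθ and the radical becomes sqrt(s**2 + 16) = 4·sec(θ) by the Pythagorean identity.
Integrate the resulting trig expression in θ, then back-substitute tan(θ) = s/4, sec(θ) = sqrt(s**2 + 16)/4 (absorbing any constant into C).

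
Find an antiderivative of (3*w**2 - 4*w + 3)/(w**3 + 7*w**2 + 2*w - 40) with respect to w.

Factor the denominator: (w - 2)*(w + 4)*(w + 5).
Partial-fraction decomposition: 14/(w + 5) - 67/(6*(w + 4)) + 1/(6*(w - 2)).
Integrate each term: A/(w−a) contributes A·log|w−a|.

log(w - 2)/6 - 67*log(w + 4)/6 + 14*log(w + 5) + C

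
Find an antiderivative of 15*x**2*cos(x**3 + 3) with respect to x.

5*sin(x**3 + 3) + C

Let u = x**3 + 3, so du = (3*x**2) dx.
Rewriting, the integral becomes 5·∫ cos(u) du = 5·sin(u).
Substituting back, u = x**3 + 3.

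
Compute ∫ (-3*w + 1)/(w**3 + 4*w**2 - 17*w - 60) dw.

Factor the denominator: (w - 4)*(w + 3)*(w + 5).
Partial-fraction decomposition: 8/(9*(w + 5)) - 5/(7*(w + 3)) - 11/(63*(w - 4)).
Integrate each term: A/(w−a) contributes A·log|w−a|.

-11*log(w - 4)/63 - 5*log(w + 3)/7 + 8*log(w + 5)/9 + C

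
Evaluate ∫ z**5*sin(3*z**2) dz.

Let u = z², du = 2z dz; rewrite as (1/2)∫ u^2·sin(3u) du.
Now integrate by parts 2 times.

-z**4*cos(3*z**2)/6 + z**2*sin(3*z**2)/9 + cos(3*z**2)/27 + C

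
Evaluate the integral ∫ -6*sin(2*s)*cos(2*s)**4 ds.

Let u = cos(2*s), so du = (-2*sin(2*s)) ds.
Rewriting, the integral becomes 3·∫ u^4 du = 3·u^5/5.
Substituting back, u = cos(2*s).

3*cos(2*s)**5/5 + C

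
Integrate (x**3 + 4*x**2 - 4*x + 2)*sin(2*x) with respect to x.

-x**3*cos(2*x)/2 + 3*x**2*sin(2*x)/4 - 2*x**2*cos(2*x) + 2*x*sin(2*x) + 11*x*cos(2*x)/4 - 11*sin(2*x)/8 + C

Use integration by parts with u = x**3 + 4*x**2 - 4*x + 2, dv = sin(2*x) dx, so v = -cos(2*x)/2.
Apply parts 3 times (tabular method): alternate signs, differentiate u down to 0, integrate dv up.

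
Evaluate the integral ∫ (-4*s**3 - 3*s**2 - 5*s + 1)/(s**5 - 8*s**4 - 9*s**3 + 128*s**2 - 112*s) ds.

Factor the denominator: s*(s - 7)*(s - 4)*(s - 1)*(s + 4).
Partial-fraction decomposition: 229/(1760*(s + 4)) - 11/(90*(s - 1)) + 323/(288*(s - 4)) - 1553/(1386*(s - 7)) - 1/(112*s).
Integrate each term: A/(s−a) contributes A·log|s−a|.

-log(s)/112 - 1553*log(s - 7)/1386 + 323*log(s - 4)/288 - 11*log(s - 1)/90 + 229*log(s + 4)/1760 + C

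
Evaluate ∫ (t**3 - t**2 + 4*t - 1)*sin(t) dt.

-t**3*cos(t) + 3*t**2*sin(t) + t**2*cos(t) - 2*t*sin(t) + 2*t*cos(t) - 2*sin(t) - cos(t) + C

Use integration by parts with u = t**3 - t**2 + 4*t - 1, dv = sin(t) dt, so v = -cos(t).
Apply parts 3 times (tabular method): alternate signs, differentiate u down to 0, integrate dv up.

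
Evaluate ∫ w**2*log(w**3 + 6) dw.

w**3*log(w**3 + 6)/3 - w**3/3 + 2*log(w**3 + 6) + C

Let u = w**3 + 6, so du = (3*w**2) dw.
The integral becomes (1/3)·∫ log(u) du; integrate by parts with u′=log(u), dv′=du.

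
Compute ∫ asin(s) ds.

s*asin(s) + sqrt(-s**2 + 1) + C

Use integration by parts with u = arcsin(s), dv = ds.
Then du = 1/sqrt(-s**2 + 1) ds.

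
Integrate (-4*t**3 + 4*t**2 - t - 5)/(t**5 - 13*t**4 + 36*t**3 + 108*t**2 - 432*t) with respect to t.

5*log(t)/432 + 413*log(t - 6)/243 - 201*log(t - 4)/112 + 142*log(t + 3)/1701 + 731/(108*t - 648) + C

Factor the denominator: t*(t - 6)**2*(t - 4)*(t + 3).
Partial-fraction decomposition: 142/(1701*(t + 3)) - 201/(112*(t - 4)) + 413/(243*(t - 6)) - 731/(108*(t - 6)**2) + 5/(432*t).
Integrate each term; A/(t−a) gives A·log|t−a|; A/(t−a)² gives −A/(t−a).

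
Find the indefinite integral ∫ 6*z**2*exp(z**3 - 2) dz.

Let u = z**3 - 2, so du = (3*z**2) dz.
Rewriting, the integral becomes 2·∫ e^u du = 2·e^u.
Substituting back, u = z**3 - 2.

2*exp(z**3 - 2) + C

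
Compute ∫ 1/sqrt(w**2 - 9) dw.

Substitute w = 3·sec(θ), so dw = 3·sec(θ)*tan(θ) dθ and the radical becomes sqrt(w**2 - 9) = 3·tan(θ) by the Pythagorean identity.
Integrate the resulting trig expression in θ, then back-substitute sec(θ) = w/3, tan(θ) = sqrt(w**2 - 9)/3 (absorbing any constant into C).

log(w + sqrt(w**2 - 9)) + C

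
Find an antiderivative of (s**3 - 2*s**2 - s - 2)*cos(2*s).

s**3*sin(2*s)/2 - s**2*sin(2*s) + 3*s**2*cos(2*s)/4 - 5*s*sin(2*s)/4 - s*cos(2*s) - sin(2*s)/2 - 5*cos(2*s)/8 + C

Use integration by parts with u = s**3 - 2*s**2 - s - 2, dv = cos(2*s) ds, so v = sin(2*s)/2.
Apply parts 3 times (tabular method): alternate signs, differentiate u down to 0, integrate dv up.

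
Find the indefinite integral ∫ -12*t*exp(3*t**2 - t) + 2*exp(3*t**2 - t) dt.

-2*exp(3*t**2 - t) + C

Let u = 3*t**2 - t, so du = (6*t - 1) dt.
Rewriting, the integral becomes -2·∫ e^u du = -2·e^u.
Substituting back, u = 3*t**2 - t.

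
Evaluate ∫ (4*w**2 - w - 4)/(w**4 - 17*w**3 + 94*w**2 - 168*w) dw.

Factor the denominator: w*(w - 7)*(w - 6)*(w - 4).
Partial-fraction decomposition: 7/(3*(w - 4)) - 67/(6*(w - 6)) + 185/(21*(w - 7)) + 1/(42*w).
Integrate each term: A/(w−a) contributes A·log|w−a|.

log(w)/42 + 185*log(w - 7)/21 - 67*log(w - 6)/6 + 7*log(w - 4)/3 + C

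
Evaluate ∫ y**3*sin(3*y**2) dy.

-y**2*cos(3*y**2)/6 + sin(3*y**2)/18 + C

Let u = y², du = 2y dy; rewrite as (1/2)∫ u^1·sin(3u) du.
Now integrate by parts 1 time.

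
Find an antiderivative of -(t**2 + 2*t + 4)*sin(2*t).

Use integration by parts with u = t**2 + 2*t + 4, dv = -sin(2*t) dt, so v = cos(2*t)/2.
Apply parts 2 times (tabular method): alternate signs, differentiate u down to 0, integrate dv up.

t**2*cos(2*t)/2 - t*sin(2*t)/2 + t*cos(2*t) - sin(2*t)/2 + 7*cos(2*t)/4 + C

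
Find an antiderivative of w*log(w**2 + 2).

Let u = w**2 + 2, so du = (2*w) dw.
The integral becomes (1/2)·∫ log(u) du; integrate by parts with u′=log(u), dv′=du.

w**2*log(w**2 + 2)/2 - w**2/2 + log(w**2 + 2) + C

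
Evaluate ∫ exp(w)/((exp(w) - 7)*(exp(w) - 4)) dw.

log(exp(w) - 7)/3 - log(exp(w) - 4)/3 + C

Let u = e^w, du = e^w dw.
The integral becomes ∫ du/((u-7)(u-4)); decompose into partial fractions.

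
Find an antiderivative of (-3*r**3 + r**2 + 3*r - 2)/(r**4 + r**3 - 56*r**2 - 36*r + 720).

-149*log(r - 6)/66 + 83*log(r - 4)/90 + 383*log(r + 5)/99 - 83*log(r + 6)/15 + C

Factor the denominator: (r - 6)*(r - 4)*(r + 5)*(r + 6).
Partial-fraction decomposition: -83/(15*(r + 6)) + 383/(99*(r + 5)) + 83/(90*(r - 4)) - 149/(66*(r - 6)).
Integrate each term: A/(r−a) contributes A·log|r−a|.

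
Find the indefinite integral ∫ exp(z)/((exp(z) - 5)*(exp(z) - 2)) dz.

log(exp(z) - 5)/3 - log(exp(z) - 2)/3 + C

Let u = e^z, du = e^z dz.
The integral becomes ∫ du/((u-5)(u-2)); decompose into partial fractions.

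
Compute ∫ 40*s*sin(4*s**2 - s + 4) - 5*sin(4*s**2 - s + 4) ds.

Let u = 4*s**2 - s + 4, so du = (8*s - 1) ds.
Rewriting, the integral becomes 5·∫ sin(u) du = 5·-cos(u).
Substituting back, u = 4*s**2 - s + 4.

-5*cos(4*s**2 - s + 4) + C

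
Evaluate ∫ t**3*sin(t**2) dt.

Let u = t², du = 2t dt; rewrite as (1/2)∫ u^1·sin(1u) du.
Now integrate by parts 1 time.

-t**2*cos(t**2)/2 + sin(t**2)/2 + C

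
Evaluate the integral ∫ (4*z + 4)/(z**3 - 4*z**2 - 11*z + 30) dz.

log(z - 5) - 4*log(z - 2)/5 - log(z + 3)/5 + C

Factor the denominator: (z - 5)*(z - 2)*(z + 3).
Partial-fraction decomposition: -1/(5*(z + 3)) - 4/(5*(z - 2)) + 1/(z - 5).
Integrate each term: A/(z−a) contributes A·log|z−a|.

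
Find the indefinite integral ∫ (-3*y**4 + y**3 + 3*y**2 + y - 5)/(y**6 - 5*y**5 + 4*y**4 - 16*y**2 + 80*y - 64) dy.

-73*log(y - 4)/80 + 31*log(y - 2)/64 - log(y - 1)/15 + 17*log(y + 2)/192 + 13*log(y**2 + 4)/64 - 3*atan(y/2)/80 + C

Factor the denominator: (y - 4)*(y - 2)*(y - 1)*(y + 2)*(y**2 + 4).
Partial-fraction decomposition: (65*y - 12)/(160*(y**2 + 4)) + 17/(192*(y + 2)) - 1/(15*(y - 1)) + 31/(64*(y - 2)) - 73/(80*(y - 4)).
Integrate each term; A/(y−a) gives A·log|y−a|; the (By+D)/(y²+p²) term gives a log and an atan.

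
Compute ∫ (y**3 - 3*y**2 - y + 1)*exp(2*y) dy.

(4*y**3 - 18*y**2 + 14*y - 3)*exp(2*y)/8 + C

Use integration by parts with u = y**3 - 3*y**2 - y + 1, dv = exp(2*y) dy, so v = exp(2*y)/2.
Apply parts 3 times (tabular method): alternate signs, differentiate u down to 0, integrate dv up.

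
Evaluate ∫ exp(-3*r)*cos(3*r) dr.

Let I denote the integral. Integrate by parts with u = cos(3*r), dv = exp(-3*r) dr, so v = -exp(-3*r)/3: I = -exp(-3*r)*cos(3*r)/3 − ∫ exp(-3*r)*sin(3*r) dr.
Apply parts again with u = sin(3*r), dv = exp(-3*r) dr: ∫ exp(-3*r)*sin(3*r) dr = -exp(-3*r)*sin(3*r)/3 + I. Substituting back brings back I: I = exp(-3*r)*sin(3*r)/3 - exp(-3*r)*cos(3*r)/3 − I.
Solving for I: (1 + 1)·I equals the remaining terms, so I = (1/2)·(exp(-3*r)*sin(3*r)/3 - exp(-3*r)*cos(3*r)/3).

exp(-3*r)*sin(3*r)/6 - exp(-3*r)*cos(3*r)/6 + C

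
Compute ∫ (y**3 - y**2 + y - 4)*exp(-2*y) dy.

Use integration by parts with u = y**3 - y**2 + y - 4, dv = exp(-2*y) dy, so v = -exp(-2*y)/2.
Apply parts 3 times (tabular method): alternate signs, differentiate u down to 0, integrate dv up.

(-4*y**3 - 2*y**2 - 6*y + 13)*exp(-2*y)/8 + C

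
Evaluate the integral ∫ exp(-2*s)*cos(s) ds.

exp(-2*s)*sin(s)/5 - 2*exp(-2*s)*cos(s)/5 + C

Let I denote the integral. Integrate by parts with u = cos(s), dv = exp(-2*s) ds, so v = -exp(-2*s)/2: I = -exp(-2*s)*cos(s)/2 − (1/2)·∫ exp(-2*s)*sin(s) ds.
Apply parts again with u = sin(s), dv = exp(-2*s) ds: ∫ exp(-2*s)*sin(s) ds = -exp(-2*s)*sin(s)/2 + (1/2)·I. Substituting back brings back I: I = exp(-2*s)*sin(s)/4 - exp(-2*s)*cos(s)/2 − (1/4)·I.
Solving for I: (1 + 1/4)·I equals the remaining terms, so I = (4/5)·(exp(-2*s)*sin(s)/4 - exp(-2*s)*cos(s)/2).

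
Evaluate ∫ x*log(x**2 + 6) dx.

x**2*log(x**2 + 6)/2 - x**2/2 + 3*log(x**2 + 6) + C

Let u = x**2 + 6, so du = (2*x) dx.
The integral becomes (1/2)·∫ log(u) du; integrate by parts with u′=log(u), dv′=du.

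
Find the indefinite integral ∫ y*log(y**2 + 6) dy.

Let u = y**2 + 6, so du = (2*y) dy.
The integral becomes (1/2)·∫ log(u) du; integrate by parts with u′=log(u), dv′=du.

y**2*log(y**2 + 6)/2 - y**2/2 + 3*log(y**2 + 6) + C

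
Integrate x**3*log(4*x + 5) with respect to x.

Use integration by parts with u = log(4*x + 5), dv = x**3 dx.
Then du = 4/(4*x + 5) dx and v = x**4/4.

x**4*log(4*x + 5)/4 - x**4/16 + 5*x**3/48 - 25*x**2/128 + 125*x/256 - 625*log(4*x + 5)/1024 + C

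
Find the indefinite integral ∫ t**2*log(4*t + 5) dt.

t**3*log(4*t + 5)/3 - t**3/9 + 5*t**2/24 - 25*t/48 + 125*log(4*t + 5)/192 + C

Use integration by parts with u = log(4*t + 5), dv = t**2 dt.
Then du = 4/(4*t + 5) dt and v = t**3/3.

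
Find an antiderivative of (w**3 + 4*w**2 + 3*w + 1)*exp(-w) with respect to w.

Use integration by parts with u = w**3 + 4*w**2 + 3*w + 1, dv = exp(-w) dw, so v = -exp(-w).
Apply parts 3 times (tabular method): alternate signs, differentiate u down to 0, integrate dv up.

(-w**3 - 7*w**2 - 17*w - 18)*exp(-w) + C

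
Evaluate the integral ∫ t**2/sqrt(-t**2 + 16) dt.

-t*sqrt(-t**2 + 16)/2 + 8*asin(t/4) + C

Substitute t = 4·sin(θ), so dt = 4·cos(θ) dθ and the radical becomes sqrt(-t**2 + 16) = 4·cos(θ) by the Pythagorean identity.
Integrate the resulting trig expression in θ, then back-substitute θ = asin(t/4), sin(θ) = t/4, cos(θ) = sqrt(-t**2 + 16)/4 (absorbing any constant into C).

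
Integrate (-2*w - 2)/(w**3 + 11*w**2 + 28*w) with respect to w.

Factor the denominator: w*(w + 4)*(w + 7).
Partial-fraction decomposition: 4/(7*(w + 7)) - 1/(2*(w + 4)) - 1/(14*w).
Integrate each term: A/(w−a) contributes A·log|w−a|.

-log(w)/14 - log(w + 4)/2 + 4*log(w + 7)/7 + C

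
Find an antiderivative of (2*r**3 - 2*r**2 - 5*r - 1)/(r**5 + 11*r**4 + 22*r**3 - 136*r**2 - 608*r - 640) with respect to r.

25*log(r - 4)/1152 + 5*log(r + 2)/24 + 1279*log(r + 4)/128 - 92*log(r + 5)/9 + 141/(16*r + 64) + C

Factor the denominator: (r - 4)*(r + 2)*(r + 4)**2*(r + 5).
Partial-fraction decomposition: -92/(9*(r + 5)) + 1279/(128*(r + 4)) - 141/(16*(r + 4)**2) + 5/(24*(r + 2)) + 25/(1152*(r - 4)).
Integrate each term; A/(r−a) gives A·log|r−a|; A/(r−a)² gives −A/(r−a).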